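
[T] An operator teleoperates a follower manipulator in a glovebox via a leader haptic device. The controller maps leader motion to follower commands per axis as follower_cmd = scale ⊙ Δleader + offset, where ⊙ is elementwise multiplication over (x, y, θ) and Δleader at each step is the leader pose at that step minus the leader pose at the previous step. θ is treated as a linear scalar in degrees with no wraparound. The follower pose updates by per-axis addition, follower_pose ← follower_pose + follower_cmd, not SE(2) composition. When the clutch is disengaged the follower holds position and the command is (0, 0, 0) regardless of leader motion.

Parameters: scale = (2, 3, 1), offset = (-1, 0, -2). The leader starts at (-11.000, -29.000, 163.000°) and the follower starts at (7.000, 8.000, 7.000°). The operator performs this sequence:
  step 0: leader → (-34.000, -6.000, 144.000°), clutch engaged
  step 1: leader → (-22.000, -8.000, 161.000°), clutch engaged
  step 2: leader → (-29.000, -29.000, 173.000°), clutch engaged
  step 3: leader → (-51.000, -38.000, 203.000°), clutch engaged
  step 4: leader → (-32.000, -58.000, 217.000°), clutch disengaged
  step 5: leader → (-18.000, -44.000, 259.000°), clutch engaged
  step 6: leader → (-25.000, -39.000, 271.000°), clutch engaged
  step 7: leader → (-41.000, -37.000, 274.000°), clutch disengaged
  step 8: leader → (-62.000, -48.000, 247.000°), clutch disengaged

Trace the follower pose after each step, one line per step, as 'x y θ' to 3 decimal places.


-40.000 77.000 -14.000
-17.000 71.000 1.000
-32.000 8.000 11.000
-77.000 -19.000 39.000
-77.000 -19.000 39.000
-50.000 23.000 79.000
-65.000 38.000 89.000
-65.000 38.000 89.000
-65.000 38.000 89.000

step 0: Δleader=(-23.000, 23.000, -19.000°), engaged; cmd=(-47.000, 69.000, -21.000°) → follower=(-40.000, 77.000, -14.000°)
step 1: Δleader=(12.000, -2.000, 17.000°), engaged; cmd=(23.000, -6.000, 15.000°) → follower=(-17.000, 71.000, 1.000°)
step 2: Δleader=(-7.000, -21.000, 12.000°), engaged; cmd=(-15.000, -63.000, 10.000°) → follower=(-32.000, 8.000, 11.000°)
step 3: Δleader=(-22.000, -9.000, 30.000°), engaged; cmd=(-45.000, -27.000, 28.000°) → follower=(-77.000, -19.000, 39.000°)
step 4: Δleader=(19.000, -20.000, 14.000°), disengaged; cmd=(0,0,0) → follower holds at (-77.000, -19.000, 39.000°)
step 5: Δleader=(14.000, 14.000, 42.000°), engaged; cmd=(27.000, 42.000, 40.000°) → follower=(-50.000, 23.000, 79.000°)
step 6: Δleader=(-7.000, 5.000, 12.000°), engaged; cmd=(-15.000, 15.000, 10.000°) → follower=(-65.000, 38.000, 89.000°)
step 7: Δleader=(-16.000, 2.000, 3.000°), disengaged; cmd=(0,0,0) → follower holds at (-65.000, 38.000, 89.000°)
step 8: Δleader=(-21.000, -11.000, -27.000°), disengaged; cmd=(0,0,0) → follower holds at (-65.000, 38.000, 89.000°)


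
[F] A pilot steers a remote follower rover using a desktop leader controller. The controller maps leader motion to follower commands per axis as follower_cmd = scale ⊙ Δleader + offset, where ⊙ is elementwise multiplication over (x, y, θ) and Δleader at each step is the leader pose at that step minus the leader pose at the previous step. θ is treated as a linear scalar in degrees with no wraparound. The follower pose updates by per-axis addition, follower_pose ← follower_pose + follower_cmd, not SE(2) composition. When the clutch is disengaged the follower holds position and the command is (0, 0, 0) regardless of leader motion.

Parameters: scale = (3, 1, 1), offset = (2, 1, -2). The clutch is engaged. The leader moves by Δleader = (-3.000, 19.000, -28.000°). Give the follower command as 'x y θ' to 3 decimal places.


-7.000 20.000 -30.000

axis x: 3·-3.000 + 2 = -7.000
axis y: 1·19.000 + 1 = 20.000
axis θ: 1·-28.000 + -2 = -30.000


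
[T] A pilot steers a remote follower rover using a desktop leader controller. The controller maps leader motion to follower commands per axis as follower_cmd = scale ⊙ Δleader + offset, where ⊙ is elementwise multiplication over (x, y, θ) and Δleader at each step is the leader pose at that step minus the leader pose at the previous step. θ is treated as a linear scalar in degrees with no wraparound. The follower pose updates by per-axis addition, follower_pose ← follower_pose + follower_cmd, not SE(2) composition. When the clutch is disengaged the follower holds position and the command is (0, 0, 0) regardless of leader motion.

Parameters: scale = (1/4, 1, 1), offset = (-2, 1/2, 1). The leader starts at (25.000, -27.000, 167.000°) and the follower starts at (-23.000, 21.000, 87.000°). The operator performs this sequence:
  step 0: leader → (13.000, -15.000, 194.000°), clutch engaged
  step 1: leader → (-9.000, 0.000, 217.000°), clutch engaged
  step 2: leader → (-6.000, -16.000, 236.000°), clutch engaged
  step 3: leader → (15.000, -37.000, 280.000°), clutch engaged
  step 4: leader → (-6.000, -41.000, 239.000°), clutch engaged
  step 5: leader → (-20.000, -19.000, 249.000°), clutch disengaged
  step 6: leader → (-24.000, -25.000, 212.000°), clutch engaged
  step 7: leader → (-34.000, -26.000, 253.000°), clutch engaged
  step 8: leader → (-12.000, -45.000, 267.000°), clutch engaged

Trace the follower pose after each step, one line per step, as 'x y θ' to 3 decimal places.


step 0: Δleader=(-12.000, 12.000, 27.000°), engaged; cmd=(-5.000, 12.500, 28.000°) → follower=(-28.000, 33.500, 115.000°)
step 1: Δleader=(-22.000, 15.000, 23.000°), engaged; cmd=(-7.500, 15.500, 24.000°) → follower=(-35.500, 49.000, 139.000°)
step 2: Δleader=(3.000, -16.000, 19.000°), engaged; cmd=(-1.250, -15.500, 20.000°) → follower=(-36.750, 33.500, 159.000°)
step 3: Δleader=(21.000, -21.000, 44.000°), engaged; cmd=(3.250, -20.500, 45.000°) → follower=(-33.500, 13.000, 204.000°)
step 4: Δleader=(-21.000, -4.000, -41.000°), engaged; cmd=(-7.250, -3.500, -40.000°) → follower=(-40.750, 9.500, 164.000°)
step 5: Δleader=(-14.000, 22.000, 10.000°), disengaged; cmd=(0,0,0) → follower holds at (-40.750, 9.500, 164.000°)
step 6: Δleader=(-4.000, -6.000, -37.000°), engaged; cmd=(-3.000, -5.500, -36.000°) → follower=(-43.750, 4.000, 128.000°)
step 7: Δleader=(-10.000, -1.000, 41.000°), engaged; cmd=(-4.500, -0.500, 42.000°) → follower=(-48.250, 3.500, 170.000°)
step 8: Δleader=(22.000, -19.000, 14.000°), engaged; cmd=(3.500, -18.500, 15.000°) → follower=(-44.750, -15.000, 185.000°)

-28.000 33.500 115.000
-35.500 49.000 139.000
-36.750 33.500 159.000
-33.500 13.000 204.000
-40.750 9.500 164.000
-40.750 9.500 164.000
-43.750 4.000 128.000
-48.250 3.500 170.000
-44.750 -15.000 185.000


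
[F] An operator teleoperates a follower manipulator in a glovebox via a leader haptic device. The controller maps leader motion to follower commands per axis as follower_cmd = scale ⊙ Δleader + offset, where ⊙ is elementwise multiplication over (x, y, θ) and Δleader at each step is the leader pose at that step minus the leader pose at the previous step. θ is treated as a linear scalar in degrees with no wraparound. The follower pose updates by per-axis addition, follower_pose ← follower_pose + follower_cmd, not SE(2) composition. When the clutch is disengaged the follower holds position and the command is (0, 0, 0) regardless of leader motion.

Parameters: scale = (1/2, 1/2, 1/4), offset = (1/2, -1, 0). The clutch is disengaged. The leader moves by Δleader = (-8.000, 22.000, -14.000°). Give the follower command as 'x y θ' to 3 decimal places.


0.000 0.000 0.000

clutch disengaged → follower holds; cmd = (0, 0, 0)


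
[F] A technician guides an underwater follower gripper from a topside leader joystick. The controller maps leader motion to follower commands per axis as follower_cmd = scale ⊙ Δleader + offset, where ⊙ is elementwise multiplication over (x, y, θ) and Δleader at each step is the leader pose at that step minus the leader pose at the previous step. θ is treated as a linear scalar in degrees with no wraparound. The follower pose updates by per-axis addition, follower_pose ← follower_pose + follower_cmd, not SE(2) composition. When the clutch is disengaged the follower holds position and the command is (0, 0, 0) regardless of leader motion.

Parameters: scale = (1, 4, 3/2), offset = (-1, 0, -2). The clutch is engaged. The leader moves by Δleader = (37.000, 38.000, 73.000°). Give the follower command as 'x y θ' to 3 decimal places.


36.000 152.000 107.500

axis x: 1·37.000 + -1 = 36.000
axis y: 4·38.000 + 0 = 152.000
axis θ: 3/2·73.000 + -2 = 107.500


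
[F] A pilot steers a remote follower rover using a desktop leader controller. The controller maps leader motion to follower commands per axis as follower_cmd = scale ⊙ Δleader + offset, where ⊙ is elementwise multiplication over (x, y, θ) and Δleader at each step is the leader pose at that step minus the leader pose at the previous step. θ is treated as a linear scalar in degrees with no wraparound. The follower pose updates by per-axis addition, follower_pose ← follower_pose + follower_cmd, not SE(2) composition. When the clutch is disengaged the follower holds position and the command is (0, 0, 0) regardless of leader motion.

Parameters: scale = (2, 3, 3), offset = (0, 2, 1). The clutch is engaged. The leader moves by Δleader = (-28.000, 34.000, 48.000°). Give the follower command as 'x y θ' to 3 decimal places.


axis x: 2·-28.000 + 0 = -56.000
axis y: 3·34.000 + 2 = 104.000
axis θ: 3·48.000 + 1 = 145.000

-56.000 104.000 145.000


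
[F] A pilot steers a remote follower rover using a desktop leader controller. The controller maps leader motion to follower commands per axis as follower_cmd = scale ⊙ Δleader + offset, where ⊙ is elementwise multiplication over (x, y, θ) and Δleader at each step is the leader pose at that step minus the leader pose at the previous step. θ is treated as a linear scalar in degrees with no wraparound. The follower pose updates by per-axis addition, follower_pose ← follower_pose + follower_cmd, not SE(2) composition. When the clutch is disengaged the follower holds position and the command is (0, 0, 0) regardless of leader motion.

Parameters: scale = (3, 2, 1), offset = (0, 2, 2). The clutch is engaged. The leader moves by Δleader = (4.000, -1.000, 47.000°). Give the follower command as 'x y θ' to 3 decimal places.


12.000 0.000 49.000

axis x: 3·4.000 + 0 = 12.000
axis y: 2·-1.000 + 2 = 0.000
axis θ: 1·47.000 + 2 = 49.000


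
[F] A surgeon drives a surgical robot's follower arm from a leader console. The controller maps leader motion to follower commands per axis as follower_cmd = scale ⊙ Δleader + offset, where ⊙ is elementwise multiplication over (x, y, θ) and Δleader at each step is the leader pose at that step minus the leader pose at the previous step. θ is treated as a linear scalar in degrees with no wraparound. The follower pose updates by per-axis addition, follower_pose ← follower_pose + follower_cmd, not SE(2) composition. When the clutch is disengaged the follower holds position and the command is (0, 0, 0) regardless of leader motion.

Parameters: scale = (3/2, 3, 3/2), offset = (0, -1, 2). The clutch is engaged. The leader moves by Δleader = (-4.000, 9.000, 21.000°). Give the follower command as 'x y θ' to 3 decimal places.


axis x: 3/2·-4.000 + 0 = -6.000
axis y: 3·9.000 + -1 = 26.000
axis θ: 3/2·21.000 + 2 = 33.500

-6.000 26.000 33.500


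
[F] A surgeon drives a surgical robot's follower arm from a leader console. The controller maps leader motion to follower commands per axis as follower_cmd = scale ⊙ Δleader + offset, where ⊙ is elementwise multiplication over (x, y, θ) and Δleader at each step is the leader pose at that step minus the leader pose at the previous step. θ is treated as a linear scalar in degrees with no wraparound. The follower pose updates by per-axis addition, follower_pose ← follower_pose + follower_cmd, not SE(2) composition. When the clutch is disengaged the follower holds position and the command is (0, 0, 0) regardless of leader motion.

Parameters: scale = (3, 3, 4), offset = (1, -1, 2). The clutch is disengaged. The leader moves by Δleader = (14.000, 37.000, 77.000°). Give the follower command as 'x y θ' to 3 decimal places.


0.000 0.000 0.000

clutch disengaged → follower holds; cmd = (0, 0, 0)


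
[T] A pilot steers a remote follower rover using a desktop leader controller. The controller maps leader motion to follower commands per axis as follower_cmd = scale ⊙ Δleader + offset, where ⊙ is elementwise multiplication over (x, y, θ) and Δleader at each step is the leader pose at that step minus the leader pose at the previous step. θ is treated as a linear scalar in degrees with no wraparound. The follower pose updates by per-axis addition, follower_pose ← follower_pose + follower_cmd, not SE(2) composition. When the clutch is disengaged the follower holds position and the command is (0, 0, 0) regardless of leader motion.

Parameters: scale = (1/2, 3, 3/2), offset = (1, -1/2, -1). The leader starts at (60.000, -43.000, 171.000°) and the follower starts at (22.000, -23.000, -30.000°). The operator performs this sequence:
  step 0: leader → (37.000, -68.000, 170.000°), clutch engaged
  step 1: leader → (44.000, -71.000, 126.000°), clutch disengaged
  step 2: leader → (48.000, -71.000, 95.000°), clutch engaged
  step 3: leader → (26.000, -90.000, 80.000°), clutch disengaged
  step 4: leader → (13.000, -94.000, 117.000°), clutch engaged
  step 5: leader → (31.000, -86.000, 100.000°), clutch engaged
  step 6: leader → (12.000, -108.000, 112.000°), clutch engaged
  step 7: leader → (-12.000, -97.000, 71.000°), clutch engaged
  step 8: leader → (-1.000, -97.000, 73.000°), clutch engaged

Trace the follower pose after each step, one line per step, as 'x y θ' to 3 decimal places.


step 0: Δleader=(-23.000, -25.000, -1.000°), engaged; cmd=(-10.500, -75.500, -2.500°) → follower=(11.500, -98.500, -32.500°)
step 1: Δleader=(7.000, -3.000, -44.000°), disengaged; cmd=(0,0,0) → follower holds at (11.500, -98.500, -32.500°)
step 2: Δleader=(4.000, 0.000, -31.000°), engaged; cmd=(3.000, -0.500, -47.500°) → follower=(14.500, -99.000, -80.000°)
step 3: Δleader=(-22.000, -19.000, -15.000°), disengaged; cmd=(0,0,0) → follower holds at (14.500, -99.000, -80.000°)
step 4: Δleader=(-13.000, -4.000, 37.000°), engaged; cmd=(-5.500, -12.500, 54.500°) → follower=(9.000, -111.500, -25.500°)
step 5: Δleader=(18.000, 8.000, -17.000°), engaged; cmd=(10.000, 23.500, -26.500°) → follower=(19.000, -88.000, -52.000°)
step 6: Δleader=(-19.000, -22.000, 12.000°), engaged; cmd=(-8.500, -66.500, 17.000°) → follower=(10.500, -154.500, -35.000°)
step 7: Δleader=(-24.000, 11.000, -41.000°), engaged; cmd=(-11.000, 32.500, -62.500°) → follower=(-0.500, -122.000, -97.500°)
step 8: Δleader=(11.000, 0.000, 2.000°), engaged; cmd=(6.500, -0.500, 2.000°) → follower=(6.000, -122.500, -95.500°)

11.500 -98.500 -32.500
11.500 -98.500 -32.500
14.500 -99.000 -80.000
14.500 -99.000 -80.000
9.000 -111.500 -25.500
19.000 -88.000 -52.000
10.500 -154.500 -35.000
-0.500 -122.000 -97.500
6.000 -122.500 -95.500


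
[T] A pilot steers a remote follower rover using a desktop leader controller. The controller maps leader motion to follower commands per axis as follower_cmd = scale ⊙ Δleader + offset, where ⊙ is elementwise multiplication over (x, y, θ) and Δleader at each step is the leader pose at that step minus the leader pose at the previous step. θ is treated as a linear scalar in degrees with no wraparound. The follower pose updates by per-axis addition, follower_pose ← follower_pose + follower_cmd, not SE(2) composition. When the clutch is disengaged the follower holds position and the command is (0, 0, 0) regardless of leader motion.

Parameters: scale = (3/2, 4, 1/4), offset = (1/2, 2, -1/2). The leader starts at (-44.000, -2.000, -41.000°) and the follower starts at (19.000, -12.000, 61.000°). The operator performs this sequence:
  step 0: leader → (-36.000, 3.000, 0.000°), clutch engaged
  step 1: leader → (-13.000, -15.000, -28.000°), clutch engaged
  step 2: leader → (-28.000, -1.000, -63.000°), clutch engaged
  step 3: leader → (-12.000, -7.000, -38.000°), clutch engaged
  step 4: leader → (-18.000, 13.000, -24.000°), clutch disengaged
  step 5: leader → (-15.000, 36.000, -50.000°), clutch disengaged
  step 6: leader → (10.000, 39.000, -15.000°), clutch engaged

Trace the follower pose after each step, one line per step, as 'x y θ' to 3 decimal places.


31.500 10.000 70.750
66.500 -60.000 63.250
44.500 -2.000 54.000
69.000 -24.000 59.750
69.000 -24.000 59.750
69.000 -24.000 59.750
107.000 -10.000 68.000

step 0: Δleader=(8.000, 5.000, 41.000°), engaged; cmd=(12.500, 22.000, 9.750°) → follower=(31.500, 10.000, 70.750°)
step 1: Δleader=(23.000, -18.000, -28.000°), engaged; cmd=(35.000, -70.000, -7.500°) → follower=(66.500, -60.000, 63.250°)
step 2: Δleader=(-15.000, 14.000, -35.000°), engaged; cmd=(-22.000, 58.000, -9.250°) → follower=(44.500, -2.000, 54.000°)
step 3: Δleader=(16.000, -6.000, 25.000°), engaged; cmd=(24.500, -22.000, 5.750°) → follower=(69.000, -24.000, 59.750°)
step 4: Δleader=(-6.000, 20.000, 14.000°), disengaged; cmd=(0,0,0) → follower holds at (69.000, -24.000, 59.750°)
step 5: Δleader=(3.000, 23.000, -26.000°), disengaged; cmd=(0,0,0) → follower holds at (69.000, -24.000, 59.750°)
step 6: Δleader=(25.000, 3.000, 35.000°), engaged; cmd=(38.000, 14.000, 8.250°) → follower=(107.000, -10.000, 68.000°)


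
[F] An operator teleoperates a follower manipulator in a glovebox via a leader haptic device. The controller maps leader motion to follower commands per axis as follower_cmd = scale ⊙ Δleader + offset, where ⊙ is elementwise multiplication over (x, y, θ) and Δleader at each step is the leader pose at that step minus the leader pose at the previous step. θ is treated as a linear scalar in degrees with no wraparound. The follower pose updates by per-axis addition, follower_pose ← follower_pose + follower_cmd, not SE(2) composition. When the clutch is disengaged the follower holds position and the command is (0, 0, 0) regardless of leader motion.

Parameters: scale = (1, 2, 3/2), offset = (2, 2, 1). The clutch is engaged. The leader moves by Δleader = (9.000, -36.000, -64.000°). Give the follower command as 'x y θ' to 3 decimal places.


axis x: 1·9.000 + 2 = 11.000
axis y: 2·-36.000 + 2 = -70.000
axis θ: 3/2·-64.000 + 1 = -95.000

11.000 -70.000 -95.000


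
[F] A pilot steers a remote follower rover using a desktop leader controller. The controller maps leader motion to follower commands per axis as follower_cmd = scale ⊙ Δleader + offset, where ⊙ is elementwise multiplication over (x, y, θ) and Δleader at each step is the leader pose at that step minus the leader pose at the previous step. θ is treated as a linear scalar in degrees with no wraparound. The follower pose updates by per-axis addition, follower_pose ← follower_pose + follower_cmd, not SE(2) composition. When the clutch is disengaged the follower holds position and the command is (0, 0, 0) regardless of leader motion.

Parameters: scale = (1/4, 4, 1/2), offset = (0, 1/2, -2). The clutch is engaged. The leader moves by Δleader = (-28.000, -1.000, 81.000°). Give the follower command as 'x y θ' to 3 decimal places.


axis x: 1/4·-28.000 + 0 = -7.000
axis y: 4·-1.000 + 1/2 = -3.500
axis θ: 1/2·81.000 + -2 = 38.500

-7.000 -3.500 38.500


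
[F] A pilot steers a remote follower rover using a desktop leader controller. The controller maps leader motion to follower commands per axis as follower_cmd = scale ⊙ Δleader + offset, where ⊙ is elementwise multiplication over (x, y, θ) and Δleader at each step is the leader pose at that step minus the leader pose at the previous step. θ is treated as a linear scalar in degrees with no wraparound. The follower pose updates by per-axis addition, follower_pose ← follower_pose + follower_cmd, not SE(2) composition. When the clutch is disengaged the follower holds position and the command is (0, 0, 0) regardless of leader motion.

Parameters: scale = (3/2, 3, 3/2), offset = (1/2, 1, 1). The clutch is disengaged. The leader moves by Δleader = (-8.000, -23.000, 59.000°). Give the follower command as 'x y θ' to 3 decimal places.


0.000 0.000 0.000

clutch disengaged → follower holds; cmd = (0, 0, 0)


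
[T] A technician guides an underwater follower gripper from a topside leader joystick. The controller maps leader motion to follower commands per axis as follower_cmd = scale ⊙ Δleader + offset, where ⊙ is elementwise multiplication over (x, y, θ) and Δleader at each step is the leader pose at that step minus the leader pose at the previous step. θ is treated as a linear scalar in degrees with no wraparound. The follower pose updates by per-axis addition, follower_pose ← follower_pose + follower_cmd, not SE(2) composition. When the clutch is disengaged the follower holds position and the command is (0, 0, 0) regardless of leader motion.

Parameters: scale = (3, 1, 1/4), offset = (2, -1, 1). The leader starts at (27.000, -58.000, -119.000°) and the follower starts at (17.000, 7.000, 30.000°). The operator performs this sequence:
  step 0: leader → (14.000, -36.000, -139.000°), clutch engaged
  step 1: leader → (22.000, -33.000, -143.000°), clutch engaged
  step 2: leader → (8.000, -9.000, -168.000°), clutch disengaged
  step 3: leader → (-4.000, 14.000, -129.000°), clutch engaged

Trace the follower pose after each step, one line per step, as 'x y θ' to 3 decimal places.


-20.000 28.000 26.000
6.000 30.000 26.000
6.000 30.000 26.000
-28.000 52.000 36.750

step 0: Δleader=(-13.000, 22.000, -20.000°), engaged; cmd=(-37.000, 21.000, -4.000°) → follower=(-20.000, 28.000, 26.000°)
step 1: Δleader=(8.000, 3.000, -4.000°), engaged; cmd=(26.000, 2.000, 0.000°) → follower=(6.000, 30.000, 26.000°)
step 2: Δleader=(-14.000, 24.000, -25.000°), disengaged; cmd=(0,0,0) → follower holds at (6.000, 30.000, 26.000°)
step 3: Δleader=(-12.000, 23.000, 39.000°), engaged; cmd=(-34.000, 22.000, 10.750°) → follower=(-28.000, 52.000, 36.750°)


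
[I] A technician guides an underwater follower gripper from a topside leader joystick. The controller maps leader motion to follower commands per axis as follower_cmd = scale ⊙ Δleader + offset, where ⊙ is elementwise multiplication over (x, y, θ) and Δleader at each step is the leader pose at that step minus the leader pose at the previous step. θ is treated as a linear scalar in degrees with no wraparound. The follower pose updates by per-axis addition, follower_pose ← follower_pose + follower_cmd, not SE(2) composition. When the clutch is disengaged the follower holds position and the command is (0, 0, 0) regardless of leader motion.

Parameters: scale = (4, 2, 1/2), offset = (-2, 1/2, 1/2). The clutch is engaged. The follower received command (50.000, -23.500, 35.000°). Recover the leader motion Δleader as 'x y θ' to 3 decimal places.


axis x: (50.000 − -2) / (4) = 13.000
axis y: (-23.500 − 1/2) / (2) = -12.000
axis θ: (35.000 − 1/2) / (1/2) = 69.000

13.000 -12.000 69.000


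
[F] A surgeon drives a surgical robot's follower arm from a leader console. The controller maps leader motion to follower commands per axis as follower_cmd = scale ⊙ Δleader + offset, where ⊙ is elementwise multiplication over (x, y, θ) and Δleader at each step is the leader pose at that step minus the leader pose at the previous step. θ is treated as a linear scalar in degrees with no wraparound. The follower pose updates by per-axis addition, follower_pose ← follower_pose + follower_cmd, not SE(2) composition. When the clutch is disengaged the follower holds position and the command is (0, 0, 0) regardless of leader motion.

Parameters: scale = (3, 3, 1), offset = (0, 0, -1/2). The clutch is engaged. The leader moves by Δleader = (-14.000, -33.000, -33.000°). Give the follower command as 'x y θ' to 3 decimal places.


-42.000 -99.000 -33.500

axis x: 3·-14.000 + 0 = -42.000
axis y: 3·-33.000 + 0 = -99.000
axis θ: 1·-33.000 + -1/2 = -33.500


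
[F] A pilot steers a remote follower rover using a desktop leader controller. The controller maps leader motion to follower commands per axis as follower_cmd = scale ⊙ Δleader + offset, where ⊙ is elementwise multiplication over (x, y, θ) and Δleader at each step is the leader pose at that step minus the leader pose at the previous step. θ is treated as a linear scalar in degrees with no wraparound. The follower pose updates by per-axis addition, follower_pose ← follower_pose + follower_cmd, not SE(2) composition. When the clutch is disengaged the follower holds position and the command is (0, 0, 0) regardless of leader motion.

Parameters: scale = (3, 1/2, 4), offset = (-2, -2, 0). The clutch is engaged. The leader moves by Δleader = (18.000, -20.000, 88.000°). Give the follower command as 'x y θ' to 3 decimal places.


52.000 -12.000 352.000

axis x: 3·18.000 + -2 = 52.000
axis y: 1/2·-20.000 + -2 = -12.000
axis θ: 4·88.000 + 0 = 352.000


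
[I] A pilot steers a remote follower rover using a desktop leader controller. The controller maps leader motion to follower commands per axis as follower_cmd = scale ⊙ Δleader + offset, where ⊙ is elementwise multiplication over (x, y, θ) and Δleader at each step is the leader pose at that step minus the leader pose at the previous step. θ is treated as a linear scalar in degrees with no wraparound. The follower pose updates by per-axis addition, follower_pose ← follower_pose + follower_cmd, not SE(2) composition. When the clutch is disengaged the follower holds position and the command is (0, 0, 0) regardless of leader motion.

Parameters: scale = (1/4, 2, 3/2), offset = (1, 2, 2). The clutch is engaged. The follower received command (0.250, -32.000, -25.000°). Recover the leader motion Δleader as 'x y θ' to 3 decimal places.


-3.000 -17.000 -18.000

axis x: (0.250 − 1) / (1/4) = -3.000
axis y: (-32.000 − 2) / (2) = -17.000
axis θ: (-25.000 − 2) / (3/2) = -18.000


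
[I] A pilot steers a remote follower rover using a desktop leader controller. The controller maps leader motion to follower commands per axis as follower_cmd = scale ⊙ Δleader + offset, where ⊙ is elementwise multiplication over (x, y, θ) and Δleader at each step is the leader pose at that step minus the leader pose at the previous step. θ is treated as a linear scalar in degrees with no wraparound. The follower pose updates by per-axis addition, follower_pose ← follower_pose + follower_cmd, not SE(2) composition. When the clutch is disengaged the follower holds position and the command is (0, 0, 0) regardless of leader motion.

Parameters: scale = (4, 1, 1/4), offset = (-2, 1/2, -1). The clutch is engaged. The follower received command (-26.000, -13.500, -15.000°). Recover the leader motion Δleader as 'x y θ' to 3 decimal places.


-6.000 -14.000 -56.000

axis x: (-26.000 − -2) / (4) = -6.000
axis y: (-13.500 − 1/2) / (1) = -14.000
axis θ: (-15.000 − -1) / (1/4) = -56.000


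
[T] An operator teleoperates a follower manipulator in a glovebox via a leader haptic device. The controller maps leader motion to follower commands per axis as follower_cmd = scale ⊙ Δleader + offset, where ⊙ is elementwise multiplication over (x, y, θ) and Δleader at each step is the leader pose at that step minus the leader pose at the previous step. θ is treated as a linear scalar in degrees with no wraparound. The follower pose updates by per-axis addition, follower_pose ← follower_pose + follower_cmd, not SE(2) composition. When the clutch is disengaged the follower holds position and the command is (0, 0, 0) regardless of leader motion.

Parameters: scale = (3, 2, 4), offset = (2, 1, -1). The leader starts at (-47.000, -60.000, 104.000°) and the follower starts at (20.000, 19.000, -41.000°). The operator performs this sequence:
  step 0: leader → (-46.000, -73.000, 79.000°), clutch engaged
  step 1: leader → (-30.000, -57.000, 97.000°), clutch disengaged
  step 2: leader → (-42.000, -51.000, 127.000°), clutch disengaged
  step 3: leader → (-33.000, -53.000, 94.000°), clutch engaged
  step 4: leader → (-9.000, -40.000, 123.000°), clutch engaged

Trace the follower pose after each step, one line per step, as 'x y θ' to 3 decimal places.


step 0: Δleader=(1.000, -13.000, -25.000°), engaged; cmd=(5.000, -25.000, -101.000°) → follower=(25.000, -6.000, -142.000°)
step 1: Δleader=(16.000, 16.000, 18.000°), disengaged; cmd=(0,0,0) → follower holds at (25.000, -6.000, -142.000°)
step 2: Δleader=(-12.000, 6.000, 30.000°), disengaged; cmd=(0,0,0) → follower holds at (25.000, -6.000, -142.000°)
step 3: Δleader=(9.000, -2.000, -33.000°), engaged; cmd=(29.000, -3.000, -133.000°) → follower=(54.000, -9.000, -275.000°)
step 4: Δleader=(24.000, 13.000, 29.000°), engaged; cmd=(74.000, 27.000, 115.000°) → follower=(128.000, 18.000, -160.000°)

25.000 -6.000 -142.000
25.000 -6.000 -142.000
25.000 -6.000 -142.000
54.000 -9.000 -275.000
128.000 18.000 -160.000


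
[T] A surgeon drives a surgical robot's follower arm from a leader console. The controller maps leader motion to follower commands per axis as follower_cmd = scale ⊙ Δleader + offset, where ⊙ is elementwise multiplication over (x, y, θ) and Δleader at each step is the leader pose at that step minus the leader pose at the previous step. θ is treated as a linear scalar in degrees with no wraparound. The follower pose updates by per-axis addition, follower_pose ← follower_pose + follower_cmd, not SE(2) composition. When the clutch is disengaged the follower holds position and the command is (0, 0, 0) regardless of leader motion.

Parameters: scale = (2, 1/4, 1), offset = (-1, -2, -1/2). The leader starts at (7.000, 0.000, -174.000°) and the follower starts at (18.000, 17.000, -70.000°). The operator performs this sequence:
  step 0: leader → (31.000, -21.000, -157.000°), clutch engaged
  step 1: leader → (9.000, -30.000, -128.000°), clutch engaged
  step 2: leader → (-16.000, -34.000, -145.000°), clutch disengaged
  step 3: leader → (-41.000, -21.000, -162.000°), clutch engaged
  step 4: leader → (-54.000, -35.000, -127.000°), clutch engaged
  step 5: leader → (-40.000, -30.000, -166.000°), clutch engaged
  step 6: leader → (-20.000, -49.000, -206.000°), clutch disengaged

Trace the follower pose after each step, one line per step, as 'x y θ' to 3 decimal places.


step 0: Δleader=(24.000, -21.000, 17.000°), engaged; cmd=(47.000, -7.250, 16.500°) → follower=(65.000, 9.750, -53.500°)
step 1: Δleader=(-22.000, -9.000, 29.000°), engaged; cmd=(-45.000, -4.250, 28.500°) → follower=(20.000, 5.500, -25.000°)
step 2: Δleader=(-25.000, -4.000, -17.000°), disengaged; cmd=(0,0,0) → follower holds at (20.000, 5.500, -25.000°)
step 3: Δleader=(-25.000, 13.000, -17.000°), engaged; cmd=(-51.000, 1.250, -17.500°) → follower=(-31.000, 6.750, -42.500°)
step 4: Δleader=(-13.000, -14.000, 35.000°), engaged; cmd=(-27.000, -5.500, 34.500°) → follower=(-58.000, 1.250, -8.000°)
step 5: Δleader=(14.000, 5.000, -39.000°), engaged; cmd=(27.000, -0.750, -39.500°) → follower=(-31.000, 0.500, -47.500°)
step 6: Δleader=(20.000, -19.000, -40.000°), disengaged; cmd=(0,0,0) → follower holds at (-31.000, 0.500, -47.500°)

65.000 9.750 -53.500
20.000 5.500 -25.000
20.000 5.500 -25.000
-31.000 6.750 -42.500
-58.000 1.250 -8.000
-31.000 0.500 -47.500
-31.000 0.500 -47.500


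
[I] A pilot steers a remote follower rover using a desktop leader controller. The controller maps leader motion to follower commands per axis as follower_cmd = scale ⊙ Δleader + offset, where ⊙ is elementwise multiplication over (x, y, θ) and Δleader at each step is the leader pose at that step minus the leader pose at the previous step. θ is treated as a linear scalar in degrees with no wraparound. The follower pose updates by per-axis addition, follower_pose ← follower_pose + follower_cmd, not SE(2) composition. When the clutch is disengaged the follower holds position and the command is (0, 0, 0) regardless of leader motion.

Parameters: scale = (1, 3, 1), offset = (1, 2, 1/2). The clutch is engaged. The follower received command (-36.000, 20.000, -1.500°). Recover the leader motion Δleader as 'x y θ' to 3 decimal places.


axis x: (-36.000 − 1) / (1) = -37.000
axis y: (20.000 − 2) / (3) = 6.000
axis θ: (-1.500 − 1/2) / (1) = -2.000

-37.000 6.000 -2.000


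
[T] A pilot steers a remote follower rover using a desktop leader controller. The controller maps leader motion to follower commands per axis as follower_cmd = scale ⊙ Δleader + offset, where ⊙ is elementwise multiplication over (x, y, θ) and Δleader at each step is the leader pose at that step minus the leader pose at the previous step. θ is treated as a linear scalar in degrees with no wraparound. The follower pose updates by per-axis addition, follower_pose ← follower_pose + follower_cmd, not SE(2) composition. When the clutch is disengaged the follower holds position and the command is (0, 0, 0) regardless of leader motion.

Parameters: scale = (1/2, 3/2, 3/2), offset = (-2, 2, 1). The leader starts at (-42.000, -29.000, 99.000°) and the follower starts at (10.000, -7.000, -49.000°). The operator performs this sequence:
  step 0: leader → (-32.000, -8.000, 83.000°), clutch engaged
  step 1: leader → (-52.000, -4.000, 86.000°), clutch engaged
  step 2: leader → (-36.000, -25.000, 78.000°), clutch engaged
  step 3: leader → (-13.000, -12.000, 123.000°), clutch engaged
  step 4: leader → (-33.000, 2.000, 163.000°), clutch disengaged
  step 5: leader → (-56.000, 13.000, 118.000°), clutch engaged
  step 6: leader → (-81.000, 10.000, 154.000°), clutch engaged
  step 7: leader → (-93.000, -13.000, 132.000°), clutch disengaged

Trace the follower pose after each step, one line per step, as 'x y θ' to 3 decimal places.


13.000 26.500 -72.000
1.000 34.500 -66.500
7.000 5.000 -77.500
16.500 26.500 -9.000
16.500 26.500 -9.000
3.000 45.000 -75.500
-11.500 42.500 -20.500
-11.500 42.500 -20.500

step 0: Δleader=(10.000, 21.000, -16.000°), engaged; cmd=(3.000, 33.500, -23.000°) → follower=(13.000, 26.500, -72.000°)
step 1: Δleader=(-20.000, 4.000, 3.000°), engaged; cmd=(-12.000, 8.000, 5.500°) → follower=(1.000, 34.500, -66.500°)
step 2: Δleader=(16.000, -21.000, -8.000°), engaged; cmd=(6.000, -29.500, -11.000°) → follower=(7.000, 5.000, -77.500°)
step 3: Δleader=(23.000, 13.000, 45.000°), engaged; cmd=(9.500, 21.500, 68.500°) → follower=(16.500, 26.500, -9.000°)
step 4: Δleader=(-20.000, 14.000, 40.000°), disengaged; cmd=(0,0,0) → follower holds at (16.500, 26.500, -9.000°)
step 5: Δleader=(-23.000, 11.000, -45.000°), engaged; cmd=(-13.500, 18.500, -66.500°) → follower=(3.000, 45.000, -75.500°)
step 6: Δleader=(-25.000, -3.000, 36.000°), engaged; cmd=(-14.500, -2.500, 55.000°) → follower=(-11.500, 42.500, -20.500°)
step 7: Δleader=(-12.000, -23.000, -22.000°), disengaged; cmd=(0,0,0) → follower holds at (-11.500, 42.500, -20.500°)


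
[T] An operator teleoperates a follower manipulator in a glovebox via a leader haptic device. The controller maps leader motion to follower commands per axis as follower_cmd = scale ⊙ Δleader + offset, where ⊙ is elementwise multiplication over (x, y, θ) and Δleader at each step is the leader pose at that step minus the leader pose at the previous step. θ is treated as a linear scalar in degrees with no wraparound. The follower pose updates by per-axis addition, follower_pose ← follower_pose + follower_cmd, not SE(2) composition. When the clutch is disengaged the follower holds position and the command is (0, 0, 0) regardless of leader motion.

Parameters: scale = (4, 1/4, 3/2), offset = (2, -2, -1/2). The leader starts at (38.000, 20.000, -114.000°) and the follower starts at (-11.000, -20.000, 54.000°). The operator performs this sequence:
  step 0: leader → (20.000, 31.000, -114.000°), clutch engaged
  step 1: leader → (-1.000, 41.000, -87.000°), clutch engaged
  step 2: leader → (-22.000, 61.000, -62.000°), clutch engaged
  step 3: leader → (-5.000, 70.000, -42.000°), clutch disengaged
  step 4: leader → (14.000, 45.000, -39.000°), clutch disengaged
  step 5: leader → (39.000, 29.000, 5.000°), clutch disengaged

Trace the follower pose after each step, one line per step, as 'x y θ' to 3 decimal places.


step 0: Δleader=(-18.000, 11.000, 0.000°), engaged; cmd=(-70.000, 0.750, -0.500°) → follower=(-81.000, -19.250, 53.500°)
step 1: Δleader=(-21.000, 10.000, 27.000°), engaged; cmd=(-82.000, 0.500, 40.000°) → follower=(-163.000, -18.750, 93.500°)
step 2: Δleader=(-21.000, 20.000, 25.000°), engaged; cmd=(-82.000, 3.000, 37.000°) → follower=(-245.000, -15.750, 130.500°)
step 3: Δleader=(17.000, 9.000, 20.000°), disengaged; cmd=(0,0,0) → follower holds at (-245.000, -15.750, 130.500°)
step 4: Δleader=(19.000, -25.000, 3.000°), disengaged; cmd=(0,0,0) → follower holds at (-245.000, -15.750, 130.500°)
step 5: Δleader=(25.000, -16.000, 44.000°), disengaged; cmd=(0,0,0) → follower holds at (-245.000, -15.750, 130.500°)

-81.000 -19.250 53.500
-163.000 -18.750 93.500
-245.000 -15.750 130.500
-245.000 -15.750 130.500
-245.000 -15.750 130.500
-245.000 -15.750 130.500


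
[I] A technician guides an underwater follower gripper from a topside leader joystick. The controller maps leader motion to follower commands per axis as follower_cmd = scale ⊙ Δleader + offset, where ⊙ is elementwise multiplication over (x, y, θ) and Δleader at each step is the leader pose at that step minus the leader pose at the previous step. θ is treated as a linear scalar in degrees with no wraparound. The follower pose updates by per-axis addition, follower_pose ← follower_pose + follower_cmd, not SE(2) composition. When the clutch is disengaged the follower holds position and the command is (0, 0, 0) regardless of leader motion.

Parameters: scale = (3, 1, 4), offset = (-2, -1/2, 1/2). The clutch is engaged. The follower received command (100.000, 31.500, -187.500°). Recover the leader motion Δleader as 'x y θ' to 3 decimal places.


34.000 32.000 -47.000

axis x: (100.000 − -2) / (3) = 34.000
axis y: (31.500 − -1/2) / (1) = 32.000
axis θ: (-187.500 − 1/2) / (4) = -47.000


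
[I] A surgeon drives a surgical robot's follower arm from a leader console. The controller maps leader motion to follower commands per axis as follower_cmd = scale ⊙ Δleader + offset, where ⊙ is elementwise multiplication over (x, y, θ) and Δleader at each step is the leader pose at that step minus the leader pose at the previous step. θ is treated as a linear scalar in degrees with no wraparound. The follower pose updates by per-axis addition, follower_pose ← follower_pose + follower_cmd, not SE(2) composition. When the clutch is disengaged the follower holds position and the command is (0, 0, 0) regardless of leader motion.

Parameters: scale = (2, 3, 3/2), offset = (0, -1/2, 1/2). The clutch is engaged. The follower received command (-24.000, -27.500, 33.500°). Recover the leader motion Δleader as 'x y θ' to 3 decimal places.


axis x: (-24.000 − 0) / (2) = -12.000
axis y: (-27.500 − -1/2) / (3) = -9.000
axis θ: (33.500 − 1/2) / (3/2) = 22.000

-12.000 -9.000 22.000


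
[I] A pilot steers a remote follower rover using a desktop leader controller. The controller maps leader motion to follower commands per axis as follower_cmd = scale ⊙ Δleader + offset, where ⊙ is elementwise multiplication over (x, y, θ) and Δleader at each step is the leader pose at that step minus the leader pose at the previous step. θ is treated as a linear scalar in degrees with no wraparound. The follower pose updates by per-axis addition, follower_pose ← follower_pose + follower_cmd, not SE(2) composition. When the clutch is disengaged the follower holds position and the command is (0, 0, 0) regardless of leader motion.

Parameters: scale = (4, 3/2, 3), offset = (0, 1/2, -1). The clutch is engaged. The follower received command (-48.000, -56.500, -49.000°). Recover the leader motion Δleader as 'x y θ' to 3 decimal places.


axis x: (-48.000 − 0) / (4) = -12.000
axis y: (-56.500 − 1/2) / (3/2) = -38.000
axis θ: (-49.000 − -1) / (3) = -16.000

-12.000 -38.000 -16.000
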